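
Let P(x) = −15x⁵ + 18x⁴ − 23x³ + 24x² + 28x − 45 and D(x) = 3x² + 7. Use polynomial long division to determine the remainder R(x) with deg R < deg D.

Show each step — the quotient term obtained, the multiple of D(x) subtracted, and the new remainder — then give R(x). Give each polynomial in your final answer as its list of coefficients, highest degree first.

Step 1: lead(−15x⁵ + 18x⁴ − 23x³ + 24x² + 28x − 45) ÷ lead(D) = −15x⁵ ÷ 3x² = −5x³. Subtract (−5x³)·D = −15x⁵ − 35x³. Remainder: 18x⁴ + 12x³ + 24x² + 28x − 45.
Step 2: lead(18x⁴ + 12x³ + 24x² + 28x − 45) ÷ lead(D) = 18x⁴ ÷ 3x² = 6x². Subtract (6x²)·D = 18x⁴ + 42x². Remainder: 12x³ − 18x² + 28x − 45.
Step 3: lead(12x³ − 18x² + 28x − 45) ÷ lead(D) = 12x³ ÷ 3x² = 4x. Subtract (4x)·D = 12x³ + 28x. Remainder: −18x² − 45.
Step 4: lead(−18x² − 45) ÷ lead(D) = −18x² ÷ 3x² = −6. Subtract (−6)·D = −18x² − 42. Remainder: −3.

R = [-3]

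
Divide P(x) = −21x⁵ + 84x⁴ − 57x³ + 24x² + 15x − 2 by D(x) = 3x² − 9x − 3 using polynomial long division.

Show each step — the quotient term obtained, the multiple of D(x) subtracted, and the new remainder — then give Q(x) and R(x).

Step 1: lead(−21x⁵ + 84x⁴ − 57x³ + 24x² + 15x − 2) ÷ lead(D) = −21x⁵ ÷ 3x² = −7x³. Subtract (−7x³)·D = −21x⁵ + 63x⁴ + 21x³. Remainder: 21x⁴ − 78x³ + 24x² + 15x − 2.
Step 2: lead(21x⁴ − 78x³ + 24x² + 15x − 2) ÷ lead(D) = 21x⁴ ÷ 3x² = 7x². Subtract (7x²)·D = 21x⁴ − 63x³ − 21x². Remainder: −15x³ + 45x² + 15x − 2.
Step 3: lead(−15x³ + 45x² + 15x − 2) ÷ lead(D) = −15x³ ÷ 3x² = −5x. Subtract (−5x)·D = −15x³ + 45x² + 15x. Remainder: −2.

Q(x) = −7x³ + 7x² − 5x; R(x) = −2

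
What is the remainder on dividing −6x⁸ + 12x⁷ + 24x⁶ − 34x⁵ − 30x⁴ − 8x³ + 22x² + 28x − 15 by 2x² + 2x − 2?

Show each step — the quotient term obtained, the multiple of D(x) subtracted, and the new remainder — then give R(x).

R(x) = 3

Step 1: lead(−6x⁸ + 12x⁷ + 24x⁶ − 34x⁵ − 30x⁴ − 8x³ + 22x² + 28x − 15) ÷ lead(D) = −6x⁸ ÷ 2x² = −3x⁶. Subtract (−3x⁶)·D = −6x⁸ − 6x⁷ + 6x⁶. Remainder: 18x⁷ + 18x⁶ − 34x⁵ − 30x⁴ − 8x³ + 22x² + 28x − 15.
Step 2: lead(18x⁷ + 18x⁶ − 34x⁵ − 30x⁴ − 8x³ + 22x² + 28x − 15) ÷ lead(D) = 18x⁷ ÷ 2x² = 9x⁵. Subtract (9x⁵)·D = 18x⁷ + 18x⁶ − 18x⁵. Remainder: −16x⁵ − 30x⁴ − 8x³ + 22x² + 28x − 15.
Step 3: lead(−16x⁵ − 30x⁴ − 8x³ + 22x² + 28x − 15) ÷ lead(D) = −16x⁵ ÷ 2x² = −8x³. Subtract (−8x³)·D = −16x⁵ − 16x⁴ + 16x³. Remainder: −14x⁴ − 24x³ + 22x² + 28x − 15.
Step 4: lead(−14x⁴ − 24x³ + 22x² + 28x − 15) ÷ lead(D) = −14x⁴ ÷ 2x² = −7x². Subtract (−7x²)·D = −14x⁴ − 14x³ + 14x². Remainder: −10x³ + 8x² + 28x − 15.
Step 5: lead(−10x³ + 8x² + 28x − 15) ÷ lead(D) = −10x³ ÷ 2x² = −5x. Subtract (−5x)·D = −10x³ − 10x² + 10x. Remainder: 18x² + 18x − 15.
Step 6: lead(18x² + 18x − 15) ÷ lead(D) = 18x² ÷ 2x² = 9. Subtract (9)·D = 18x² + 18x − 18. Remainder: 3.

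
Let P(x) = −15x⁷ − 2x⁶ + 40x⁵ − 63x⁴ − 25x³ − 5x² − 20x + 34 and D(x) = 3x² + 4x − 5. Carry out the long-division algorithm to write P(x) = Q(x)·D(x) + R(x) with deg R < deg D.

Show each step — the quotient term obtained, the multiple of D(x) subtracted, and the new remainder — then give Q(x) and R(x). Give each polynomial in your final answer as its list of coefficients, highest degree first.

Q = [-5, 6, -3, -7, -4, -8]; R = [-8, -6]

Step 1: lead(−15x⁷ − 2x⁶ + 40x⁵ − 63x⁴ − 25x³ − 5x² − 20x + 34) ÷ lead(D) = −15x⁷ ÷ 3x² = −5x⁵. Subtract (−5x⁵)·D = −15x⁷ − 20x⁶ + 25x⁵. Remainder: 18x⁶ + 15x⁵ − 63x⁴ − 25x³ − 5x² − 20x + 34.
Step 2: lead(18x⁶ + 15x⁵ − 63x⁴ − 25x³ − 5x² − 20x + 34) ÷ lead(D) = 18x⁶ ÷ 3x² = 6x⁴. Subtract (6x⁴)·D = 18x⁶ + 24x⁵ − 30x⁴. Remainder: −9x⁵ − 33x⁴ − 25x³ − 5x² − 20x + 34.
Step 3: lead(−9x⁵ − 33x⁴ − 25x³ − 5x² − 20x + 34) ÷ lead(D) = −9x⁵ ÷ 3x² = −3x³. Subtract (−3x³)·D = −9x⁵ − 12x⁴ + 15x³. Remainder: −21x⁴ − 40x³ − 5x² − 20x + 34.
Step 4: lead(−21x⁴ − 40x³ − 5x² − 20x + 34) ÷ lead(D) = −21x⁴ ÷ 3x² = −7x². Subtract (−7x²)·D = −21x⁴ − 28x³ + 35x². Remainder: −12x³ − 40x² − 20x + 34.
Step 5: lead(−12x³ − 40x² − 20x + 34) ÷ lead(D) = −12x³ ÷ 3x² = −4x. Subtract (−4x)·D = −12x³ − 16x² + 20x. Remainder: −24x² − 40x + 34.
Step 6: lead(−24x² − 40x + 34) ÷ lead(D) = −24x² ÷ 3x² = −8. Subtract (−8)·D = −24x² − 32x + 40. Remainder: −8x − 6.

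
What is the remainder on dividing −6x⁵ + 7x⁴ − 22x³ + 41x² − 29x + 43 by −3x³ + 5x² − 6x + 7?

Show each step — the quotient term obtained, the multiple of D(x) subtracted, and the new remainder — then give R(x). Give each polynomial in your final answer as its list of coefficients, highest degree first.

Step 1: lead(−6x⁵ + 7x⁴ − 22x³ + 41x² − 29x + 43) ÷ lead(D) = −6x⁵ ÷ −3x³ = 2x². Subtract (2x²)·D = −6x⁵ + 10x⁴ − 12x³ + 14x². Remainder: −3x⁴ − 10x³ + 27x² − 29x + 43.
Step 2: lead(−3x⁴ − 10x³ + 27x² − 29x + 43) ÷ lead(D) = −3x⁴ ÷ −3x³ = x. Subtract (x)·D = −3x⁴ + 5x³ − 6x² + 7x. Remainder: −15x³ + 33x² − 36x + 43.
Step 3: lead(−15x³ + 33x² − 36x + 43) ÷ lead(D) = −15x³ ÷ −3x³ = 5. Subtract (5)·D = −15x³ + 25x² − 30x + 35. Remainder: 8x² − 6x + 8.

R = [8, -6, 8]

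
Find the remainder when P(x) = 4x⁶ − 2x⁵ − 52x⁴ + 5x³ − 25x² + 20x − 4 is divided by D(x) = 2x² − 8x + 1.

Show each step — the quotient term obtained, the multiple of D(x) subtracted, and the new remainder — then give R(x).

R(x) = 9x − 3

Step 1: lead(4x⁶ − 2x⁵ − 52x⁴ + 5x³ − 25x² + 20x − 4) ÷ lead(D) = 4x⁶ ÷ 2x² = 2x⁴. Subtract (2x⁴)·D = 4x⁶ − 16x⁵ + 2x⁴. Remainder: 14x⁵ − 54x⁴ + 5x³ − 25x² + 20x − 4.
Step 2: lead(14x⁵ − 54x⁴ + 5x³ − 25x² + 20x − 4) ÷ lead(D) = 14x⁵ ÷ 2x² = 7x³. Subtract (7x³)·D = 14x⁵ − 56x⁴ + 7x³. Remainder: 2x⁴ − 2x³ − 25x² + 20x − 4.
Step 3: lead(2x⁴ − 2x³ − 25x² + 20x − 4) ÷ lead(D) = 2x⁴ ÷ 2x² = x². Subtract (x²)·D = 2x⁴ − 8x³ + x². Remainder: 6x³ − 26x² + 20x − 4.
Step 4: lead(6x³ − 26x² + 20x − 4) ÷ lead(D) = 6x³ ÷ 2x² = 3x. Subtract (3x)·D = 6x³ − 24x² + 3x. Remainder: −2x² + 17x − 4.
Step 5: lead(−2x² + 17x − 4) ÷ lead(D) = −2x² ÷ 2x² = −1. Subtract (−1)·D = −2x² + 8x − 1. Remainder: 9x − 3.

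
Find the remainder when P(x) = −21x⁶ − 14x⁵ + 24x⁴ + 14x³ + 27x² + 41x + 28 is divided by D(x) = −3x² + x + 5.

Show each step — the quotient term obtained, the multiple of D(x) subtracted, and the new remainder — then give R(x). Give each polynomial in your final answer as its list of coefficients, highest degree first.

R = [-8, 8]

Step 1: lead(−21x⁶ − 14x⁵ + 24x⁴ + 14x³ + 27x² + 41x + 28) ÷ lead(D) = −21x⁶ ÷ −3x² = 7x⁴. Subtract (7x⁴)·D = −21x⁶ + 7x⁵ + 35x⁴. Remainder: −21x⁵ − 11x⁴ + 14x³ + 27x² + 41x + 28.
Step 2: lead(−21x⁵ − 11x⁴ + 14x³ + 27x² + 41x + 28) ÷ lead(D) = −21x⁵ ÷ −3x² = 7x³. Subtract (7x³)·D = −21x⁵ + 7x⁴ + 35x³. Remainder: −18x⁴ − 21x³ + 27x² + 41x + 28.
Step 3: lead(−18x⁴ − 21x³ + 27x² + 41x + 28) ÷ lead(D) = −18x⁴ ÷ −3x² = 6x². Subtract (6x²)·D = −18x⁴ + 6x³ + 30x². Remainder: −27x³ − 3x² + 41x + 28.
Step 4: lead(−27x³ − 3x² + 41x + 28) ÷ lead(D) = −27x³ ÷ −3x² = 9x. Subtract (9x)·D = −27x³ + 9x² + 45x. Remainder: −12x² − 4x + 28.
Step 5: lead(−12x² − 4x + 28) ÷ lead(D) = −12x² ÷ −3x² = 4. Subtract (4)·D = −12x² + 4x + 20. Remainder: −8x + 8.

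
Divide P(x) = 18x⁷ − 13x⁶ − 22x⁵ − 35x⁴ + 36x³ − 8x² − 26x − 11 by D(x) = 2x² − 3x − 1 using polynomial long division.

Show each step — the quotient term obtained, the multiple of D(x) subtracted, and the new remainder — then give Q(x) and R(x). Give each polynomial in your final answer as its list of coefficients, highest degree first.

Q = [9, 7, 4, -8, 8, 4]; R = [-6, -7]

Step 1: lead(18x⁷ − 13x⁶ − 22x⁵ − 35x⁴ + 36x³ − 8x² − 26x − 11) ÷ lead(D) = 18x⁷ ÷ 2x² = 9x⁵. Subtract (9x⁵)·D = 18x⁷ − 27x⁶ − 9x⁵. Remainder: 14x⁶ − 13x⁵ − 35x⁴ + 36x³ − 8x² − 26x − 11.
Step 2: lead(14x⁶ − 13x⁵ − 35x⁴ + 36x³ − 8x² − 26x − 11) ÷ lead(D) = 14x⁶ ÷ 2x² = 7x⁴. Subtract (7x⁴)·D = 14x⁶ − 21x⁵ − 7x⁴. Remainder: 8x⁵ − 28x⁴ + 36x³ − 8x² − 26x − 11.
Step 3: lead(8x⁵ − 28x⁴ + 36x³ − 8x² − 26x − 11) ÷ lead(D) = 8x⁵ ÷ 2x² = 4x³. Subtract (4x³)·D = 8x⁵ − 12x⁴ − 4x³. Remainder: −16x⁴ + 40x³ − 8x² − 26x − 11.
Step 4: lead(−16x⁴ + 40x³ − 8x² − 26x − 11) ÷ lead(D) = −16x⁴ ÷ 2x² = −8x². Subtract (−8x²)·D = −16x⁴ + 24x³ + 8x². Remainder: 16x³ − 16x² − 26x − 11.
Step 5: lead(16x³ − 16x² − 26x − 11) ÷ lead(D) = 16x³ ÷ 2x² = 8x. Subtract (8x)·D = 16x³ − 24x² − 8x. Remainder: 8x² − 18x − 11.
Step 6: lead(8x² − 18x − 11) ÷ lead(D) = 8x² ÷ 2x² = 4. Subtract (4)·D = 8x² − 12x − 4. Remainder: −6x − 7.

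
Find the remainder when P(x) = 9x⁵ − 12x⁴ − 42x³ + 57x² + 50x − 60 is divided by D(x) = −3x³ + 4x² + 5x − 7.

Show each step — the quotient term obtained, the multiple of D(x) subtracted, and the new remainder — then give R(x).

Step 1: lead(9x⁵ − 12x⁴ − 42x³ + 57x² + 50x − 60) ÷ lead(D) = 9x⁵ ÷ −3x³ = −3x². Subtract (−3x²)·D = 9x⁵ − 12x⁴ − 15x³ + 21x². Remainder: −27x³ + 36x² + 50x − 60.
Step 2: lead(−27x³ + 36x² + 50x − 60) ÷ lead(D) = −27x³ ÷ −3x³ = 9. Subtract (9)·D = −27x³ + 36x² + 45x − 63. Remainder: 5x + 3.

R(x) = 5x + 3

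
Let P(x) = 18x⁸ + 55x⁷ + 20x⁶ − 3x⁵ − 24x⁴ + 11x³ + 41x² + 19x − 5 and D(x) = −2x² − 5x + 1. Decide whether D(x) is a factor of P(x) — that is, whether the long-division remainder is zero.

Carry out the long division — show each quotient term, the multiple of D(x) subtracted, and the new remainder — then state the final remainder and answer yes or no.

Step 1: lead(18x⁸ + 55x⁷ + 20x⁶ − 3x⁵ − 24x⁴ + 11x³ + 41x² + 19x − 5) ÷ lead(D) = 18x⁸ ÷ −2x² = −9x⁶. Subtract (−9x⁶)·D = 18x⁸ + 45x⁷ − 9x⁶. Remainder: 10x⁷ + 29x⁶ − 3x⁵ − 24x⁴ + 11x³ + 41x² + 19x − 5.
Step 2: lead(10x⁷ + 29x⁶ − 3x⁵ − 24x⁴ + 11x³ + 41x² + 19x − 5) ÷ lead(D) = 10x⁷ ÷ −2x² = −5x⁵. Subtract (−5x⁵)·D = 10x⁷ + 25x⁶ − 5x⁵. Remainder: 4x⁶ + 2x⁵ − 24x⁴ + 11x³ + 41x² + 19x − 5.
Step 3: lead(4x⁶ + 2x⁵ − 24x⁴ + 11x³ + 41x² + 19x − 5) ÷ lead(D) = 4x⁶ ÷ −2x² = −2x⁴. Subtract (−2x⁴)·D = 4x⁶ + 10x⁵ − 2x⁴. Remainder: −8x⁵ − 22x⁴ + 11x³ + 41x² + 19x − 5.
Step 4: lead(−8x⁵ − 22x⁴ + 11x³ + 41x² + 19x − 5) ÷ lead(D) = −8x⁵ ÷ −2x² = 4x³. Subtract (4x³)·D = −8x⁵ − 20x⁴ + 4x³. Remainder: −2x⁴ + 7x³ + 41x² + 19x − 5.
Step 5: lead(−2x⁴ + 7x³ + 41x² + 19x − 5) ÷ lead(D) = −2x⁴ ÷ −2x² = x². Subtract (x²)·D = −2x⁴ − 5x³ + x². Remainder: 12x³ + 40x² + 19x − 5.
Step 6: lead(12x³ + 40x² + 19x − 5) ÷ lead(D) = 12x³ ÷ −2x² = −6x. Subtract (−6x)·D = 12x³ + 30x² − 6x. Remainder: 10x² + 25x − 5.
Step 7: lead(10x² + 25x − 5) ÷ lead(D) = 10x² ÷ −2x² = −5. Subtract (−5)·D = 10x² + 25x − 5. Remainder: 0.

R(x) = 0, so D(x) is a factor of P(x). yes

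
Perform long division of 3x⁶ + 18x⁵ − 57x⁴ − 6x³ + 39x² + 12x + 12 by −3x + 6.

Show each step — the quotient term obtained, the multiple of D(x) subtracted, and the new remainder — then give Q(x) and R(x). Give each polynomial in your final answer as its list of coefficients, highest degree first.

Q = [-1, -8, 3, 8, 3, 2]; R = [0]

Step 1: lead(3x⁶ + 18x⁵ − 57x⁴ − 6x³ + 39x² + 12x + 12) ÷ lead(D) = 3x⁶ ÷ −3x = −x⁵. Subtract (−x⁵)·D = 3x⁶ − 6x⁵. Remainder: 24x⁵ − 57x⁴ − 6x³ + 39x² + 12x + 12.
Step 2: lead(24x⁵ − 57x⁴ − 6x³ + 39x² + 12x + 12) ÷ lead(D) = 24x⁵ ÷ −3x = −8x⁴. Subtract (−8x⁴)·D = 24x⁵ − 48x⁴. Remainder: −9x⁴ − 6x³ + 39x² + 12x + 12.
Step 3: lead(−9x⁴ − 6x³ + 39x² + 12x + 12) ÷ lead(D) = −9x⁴ ÷ −3x = 3x³. Subtract (3x³)·D = −9x⁴ + 18x³. Remainder: −24x³ + 39x² + 12x + 12.
Step 4: lead(−24x³ + 39x² + 12x + 12) ÷ lead(D) = −24x³ ÷ −3x = 8x². Subtract (8x²)·D = −24x³ + 48x². Remainder: −9x² + 12x + 12.
Step 5: lead(−9x² + 12x + 12) ÷ lead(D) = −9x² ÷ −3x = 3x. Subtract (3x)·D = −9x² + 18x. Remainder: −6x + 12.
Step 6: lead(−6x + 12) ÷ lead(D) = −6x ÷ −3x = 2. Subtract (2)·D = −6x + 12. Remainder: 0.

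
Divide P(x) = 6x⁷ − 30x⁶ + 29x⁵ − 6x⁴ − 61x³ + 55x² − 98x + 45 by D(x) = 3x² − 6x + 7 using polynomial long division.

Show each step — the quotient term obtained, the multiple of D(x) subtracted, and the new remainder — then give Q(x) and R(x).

Q(x) = 2x⁵ − 6x⁴ − 7x³ − 2x² − 8x + 7; R(x) = −4

Step 1: lead(6x⁷ − 30x⁶ + 29x⁵ − 6x⁴ − 61x³ + 55x² − 98x + 45) ÷ lead(D) = 6x⁷ ÷ 3x² = 2x⁵. Subtract (2x⁵)·D = 6x⁷ − 12x⁶ + 14x⁵. Remainder: −18x⁶ + 15x⁵ − 6x⁴ − 61x³ + 55x² − 98x + 45.
Step 2: lead(−18x⁶ + 15x⁵ − 6x⁴ − 61x³ + 55x² − 98x + 45) ÷ lead(D) = −18x⁶ ÷ 3x² = −6x⁴. Subtract (−6x⁴)·D = −18x⁶ + 36x⁵ − 42x⁴. Remainder: −21x⁵ + 36x⁴ − 61x³ + 55x² − 98x + 45.
Step 3: lead(−21x⁵ + 36x⁴ − 61x³ + 55x² − 98x + 45) ÷ lead(D) = −21x⁵ ÷ 3x² = −7x³. Subtract (−7x³)·D = −21x⁵ + 42x⁴ − 49x³. Remainder: −6x⁴ − 12x³ + 55x² − 98x + 45.
Step 4: lead(−6x⁴ − 12x³ + 55x² − 98x + 45) ÷ lead(D) = −6x⁴ ÷ 3x² = −2x². Subtract (−2x²)·D = −6x⁴ + 12x³ − 14x². Remainder: −24x³ + 69x² − 98x + 45.
Step 5: lead(−24x³ + 69x² − 98x + 45) ÷ lead(D) = −24x³ ÷ 3x² = −8x. Subtract (−8x)·D = −24x³ + 48x² − 56x. Remainder: 21x² − 42x + 45.
Step 6: lead(21x² − 42x + 45) ÷ lead(D) = 21x² ÷ 3x² = 7. Subtract (7)·D = 21x² − 42x + 49. Remainder: −4.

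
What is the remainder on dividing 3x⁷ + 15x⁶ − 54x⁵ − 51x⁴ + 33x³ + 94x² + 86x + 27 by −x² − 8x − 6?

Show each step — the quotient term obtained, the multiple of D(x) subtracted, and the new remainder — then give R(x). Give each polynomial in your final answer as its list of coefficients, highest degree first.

R = [3]

Step 1: lead(3x⁷ + 15x⁶ − 54x⁵ − 51x⁴ + 33x³ + 94x² + 86x + 27) ÷ lead(D) = 3x⁷ ÷ −x² = −3x⁵. Subtract (−3x⁵)·D = 3x⁷ + 24x⁶ + 18x⁵. Remainder: −9x⁶ − 72x⁵ − 51x⁴ + 33x³ + 94x² + 86x + 27.
Step 2: lead(−9x⁶ − 72x⁵ − 51x⁴ + 33x³ + 94x² + 86x + 27) ÷ lead(D) = −9x⁶ ÷ −x² = 9x⁴. Subtract (9x⁴)·D = −9x⁶ − 72x⁵ − 54x⁴. Remainder: 3x⁴ + 33x³ + 94x² + 86x + 27.
Step 3: lead(3x⁴ + 33x³ + 94x² + 86x + 27) ÷ lead(D) = 3x⁴ ÷ −x² = −3x². Subtract (−3x²)·D = 3x⁴ + 24x³ + 18x². Remainder: 9x³ + 76x² + 86x + 27.
Step 4: lead(9x³ + 76x² + 86x + 27) ÷ lead(D) = 9x³ ÷ −x² = −9x. Subtract (−9x)·D = 9x³ + 72x² + 54x. Remainder: 4x² + 32x + 27.
Step 5: lead(4x² + 32x + 27) ÷ lead(D) = 4x² ÷ −x² = −4. Subtract (−4)·D = 4x² + 32x + 24. Remainder: 3.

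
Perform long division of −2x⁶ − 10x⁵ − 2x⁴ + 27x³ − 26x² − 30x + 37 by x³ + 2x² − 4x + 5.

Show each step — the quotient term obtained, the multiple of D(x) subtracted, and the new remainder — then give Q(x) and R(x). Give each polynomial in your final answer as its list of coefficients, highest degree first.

Q = [-2, -6, 2, 9]; R = [-6, -4, -8]

Step 1: lead(−2x⁶ − 10x⁵ − 2x⁴ + 27x³ − 26x² − 30x + 37) ÷ lead(D) = −2x⁶ ÷ x³ = −2x³. Subtract (−2x³)·D = −2x⁶ − 4x⁵ + 8x⁴ − 10x³. Remainder: −6x⁵ − 10x⁴ + 37x³ − 26x² − 30x + 37.
Step 2: lead(−6x⁵ − 10x⁴ + 37x³ − 26x² − 30x + 37) ÷ lead(D) = −6x⁵ ÷ x³ = −6x². Subtract (−6x²)·D = −6x⁵ − 12x⁴ + 24x³ − 30x². Remainder: 2x⁴ + 13x³ + 4x² − 30x + 37.
Step 3: lead(2x⁴ + 13x³ + 4x² − 30x + 37) ÷ lead(D) = 2x⁴ ÷ x³ = 2x. Subtract (2x)·D = 2x⁴ + 4x³ − 8x² + 10x. Remainder: 9x³ + 12x² − 40x + 37.
Step 4: lead(9x³ + 12x² − 40x + 37) ÷ lead(D) = 9x³ ÷ x³ = 9. Subtract (9)·D = 9x³ + 18x² − 36x + 45. Remainder: −6x² − 4x − 8.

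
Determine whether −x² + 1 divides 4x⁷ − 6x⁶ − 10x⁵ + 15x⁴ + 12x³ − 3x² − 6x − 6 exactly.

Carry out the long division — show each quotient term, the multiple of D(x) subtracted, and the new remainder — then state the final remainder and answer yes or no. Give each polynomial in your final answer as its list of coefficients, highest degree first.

R = [0], so D(x) is a factor of P(x). yes

Step 1: lead(4x⁷ − 6x⁶ − 10x⁵ + 15x⁴ + 12x³ − 3x² − 6x − 6) ÷ lead(D) = 4x⁷ ÷ −x² = −4x⁵. Subtract (−4x⁵)·D = 4x⁷ − 4x⁵. Remainder: −6x⁶ − 6x⁵ + 15x⁴ + 12x³ − 3x² − 6x − 6.
Step 2: lead(−6x⁶ − 6x⁵ + 15x⁴ + 12x³ − 3x² − 6x − 6) ÷ lead(D) = −6x⁶ ÷ −x² = 6x⁴. Subtract (6x⁴)·D = −6x⁶ + 6x⁴. Remainder: −6x⁵ + 9x⁴ + 12x³ − 3x² − 6x − 6.
Step 3: lead(−6x⁵ + 9x⁴ + 12x³ − 3x² − 6x − 6) ÷ lead(D) = −6x⁵ ÷ −x² = 6x³. Subtract (6x³)·D = −6x⁵ + 6x³. Remainder: 9x⁴ + 6x³ − 3x² − 6x − 6.
Step 4: lead(9x⁴ + 6x³ − 3x² − 6x − 6) ÷ lead(D) = 9x⁴ ÷ −x² = −9x². Subtract (−9x²)·D = 9x⁴ − 9x². Remainder: 6x³ + 6x² − 6x − 6.
Step 5: lead(6x³ + 6x² − 6x − 6) ÷ lead(D) = 6x³ ÷ −x² = −6x. Subtract (−6x)·D = 6x³ − 6x. Remainder: 6x² − 6.
Step 6: lead(6x² − 6) ÷ lead(D) = 6x² ÷ −x² = −6. Subtract (−6)·D = 6x² − 6. Remainder: 0.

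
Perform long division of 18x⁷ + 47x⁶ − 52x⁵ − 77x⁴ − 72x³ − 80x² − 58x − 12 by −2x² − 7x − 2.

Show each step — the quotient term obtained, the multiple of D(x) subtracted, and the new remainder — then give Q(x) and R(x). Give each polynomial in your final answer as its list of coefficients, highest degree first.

Step 1: lead(18x⁷ + 47x⁶ − 52x⁵ − 77x⁴ − 72x³ − 80x² − 58x − 12) ÷ lead(D) = 18x⁷ ÷ −2x² = −9x⁵. Subtract (−9x⁵)·D = 18x⁷ + 63x⁶ + 18x⁵. Remainder: −16x⁶ − 70x⁵ − 77x⁴ − 72x³ − 80x² − 58x − 12.
Step 2: lead(−16x⁶ − 70x⁵ − 77x⁴ − 72x³ − 80x² − 58x − 12) ÷ lead(D) = −16x⁶ ÷ −2x² = 8x⁴. Subtract (8x⁴)·D = −16x⁶ − 56x⁵ − 16x⁴. Remainder: −14x⁵ − 61x⁴ − 72x³ − 80x² − 58x − 12.
Step 3: lead(−14x⁵ − 61x⁴ − 72x³ − 80x² − 58x − 12) ÷ lead(D) = −14x⁵ ÷ −2x² = 7x³. Subtract (7x³)·D = −14x⁵ − 49x⁴ − 14x³. Remainder: −12x⁴ − 58x³ − 80x² − 58x − 12.
Step 4: lead(−12x⁴ − 58x³ − 80x² − 58x − 12) ÷ lead(D) = −12x⁴ ÷ −2x² = 6x². Subtract (6x²)·D = −12x⁴ − 42x³ − 12x². Remainder: −16x³ − 68x² − 58x − 12.
Step 5: lead(−16x³ − 68x² − 58x − 12) ÷ lead(D) = −16x³ ÷ −2x² = 8x. Subtract (8x)·D = −16x³ − 56x² − 16x. Remainder: −12x² − 42x − 12.
Step 6: lead(−12x² − 42x − 12) ÷ lead(D) = −12x² ÷ −2x² = 6. Subtract (6)·D = −12x² − 42x − 12. Remainder: 0.

Q = [-9, 8, 7, 6, 8, 6]; R = [0]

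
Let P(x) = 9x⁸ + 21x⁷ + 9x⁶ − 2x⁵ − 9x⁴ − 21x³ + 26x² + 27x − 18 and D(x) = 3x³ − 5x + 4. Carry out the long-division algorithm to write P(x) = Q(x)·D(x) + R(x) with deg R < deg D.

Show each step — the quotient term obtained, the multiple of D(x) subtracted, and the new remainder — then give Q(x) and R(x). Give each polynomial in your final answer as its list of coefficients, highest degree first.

Step 1: lead(9x⁸ + 21x⁷ + 9x⁶ − 2x⁵ − 9x⁴ − 21x³ + 26x² + 27x − 18) ÷ lead(D) = 9x⁸ ÷ 3x³ = 3x⁵. Subtract (3x⁵)·D = 9x⁸ − 15x⁶ + 12x⁵. Remainder: 21x⁷ + 24x⁶ − 14x⁵ − 9x⁴ − 21x³ + 26x² + 27x − 18.
Step 2: lead(21x⁷ + 24x⁶ − 14x⁵ − 9x⁴ − 21x³ + 26x² + 27x − 18) ÷ lead(D) = 21x⁷ ÷ 3x³ = 7x⁴. Subtract (7x⁴)·D = 21x⁷ − 35x⁵ + 28x⁴. Remainder: 24x⁶ + 21x⁵ − 37x⁴ − 21x³ + 26x² + 27x − 18.
Step 3: lead(24x⁶ + 21x⁵ − 37x⁴ − 21x³ + 26x² + 27x − 18) ÷ lead(D) = 24x⁶ ÷ 3x³ = 8x³. Subtract (8x³)·D = 24x⁶ − 40x⁴ + 32x³. Remainder: 21x⁵ + 3x⁴ − 53x³ + 26x² + 27x − 18.
Step 4: lead(21x⁵ + 3x⁴ − 53x³ + 26x² + 27x − 18) ÷ lead(D) = 21x⁵ ÷ 3x³ = 7x². Subtract (7x²)·D = 21x⁵ − 35x³ + 28x². Remainder: 3x⁴ − 18x³ − 2x² + 27x − 18.
Step 5: lead(3x⁴ − 18x³ − 2x² + 27x − 18) ÷ lead(D) = 3x⁴ ÷ 3x³ = x. Subtract (x)·D = 3x⁴ − 5x² + 4x. Remainder: −18x³ + 3x² + 23x − 18.
Step 6: lead(−18x³ + 3x² + 23x − 18) ÷ lead(D) = −18x³ ÷ 3x³ = −6. Subtract (−6)·D = −18x³ + 30x − 24. Remainder: 3x² − 7x + 6.

Q = [3, 7, 8, 7, 1, -6]; R = [3, -7, 6]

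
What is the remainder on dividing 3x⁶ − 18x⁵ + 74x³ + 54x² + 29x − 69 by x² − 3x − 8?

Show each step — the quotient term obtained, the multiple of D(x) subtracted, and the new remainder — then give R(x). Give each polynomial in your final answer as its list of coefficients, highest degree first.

Step 1: lead(3x⁶ − 18x⁵ + 74x³ + 54x² + 29x − 69) ÷ lead(D) = 3x⁶ ÷ x² = 3x⁴. Subtract (3x⁴)·D = 3x⁶ − 9x⁵ − 24x⁴. Remainder: −9x⁵ + 24x⁴ + 74x³ + 54x² + 29x − 69.
Step 2: lead(−9x⁵ + 24x⁴ + 74x³ + 54x² + 29x − 69) ÷ lead(D) = −9x⁵ ÷ x² = −9x³. Subtract (−9x³)·D = −9x⁵ + 27x⁴ + 72x³. Remainder: −3x⁴ + 2x³ + 54x² + 29x − 69.
Step 3: lead(−3x⁴ + 2x³ + 54x² + 29x − 69) ÷ lead(D) = −3x⁴ ÷ x² = −3x². Subtract (−3x²)·D = −3x⁴ + 9x³ + 24x². Remainder: −7x³ + 30x² + 29x − 69.
Step 4: lead(−7x³ + 30x² + 29x − 69) ÷ lead(D) = −7x³ ÷ x² = −7x. Subtract (−7x)·D = −7x³ + 21x² + 56x. Remainder: 9x² − 27x − 69.
Step 5: lead(9x² − 27x − 69) ÷ lead(D) = 9x² ÷ x² = 9. Subtract (9)·D = 9x² − 27x − 72. Remainder: 3.

R = [3]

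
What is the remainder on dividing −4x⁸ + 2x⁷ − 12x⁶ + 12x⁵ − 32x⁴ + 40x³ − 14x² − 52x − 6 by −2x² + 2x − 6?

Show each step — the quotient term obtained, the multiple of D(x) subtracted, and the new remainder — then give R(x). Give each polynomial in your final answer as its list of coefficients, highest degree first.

R = [0]

Step 1: lead(−4x⁸ + 2x⁷ − 12x⁶ + 12x⁵ − 32x⁴ + 40x³ − 14x² − 52x − 6) ÷ lead(D) = −4x⁸ ÷ −2x² = 2x⁶. Subtract (2x⁶)·D = −4x⁸ + 4x⁷ − 12x⁶. Remainder: −2x⁷ + 12x⁵ − 32x⁴ + 40x³ − 14x² − 52x − 6.
Step 2: lead(−2x⁷ + 12x⁵ − 32x⁴ + 40x³ − 14x² − 52x − 6) ÷ lead(D) = −2x⁷ ÷ −2x² = x⁵. Subtract (x⁵)·D = −2x⁷ + 2x⁶ − 6x⁵. Remainder: −2x⁶ + 18x⁵ − 32x⁴ + 40x³ − 14x² − 52x − 6.
Step 3: lead(−2x⁶ + 18x⁵ − 32x⁴ + 40x³ − 14x² − 52x − 6) ÷ lead(D) = −2x⁶ ÷ −2x² = x⁴. Subtract (x⁴)·D = −2x⁶ + 2x⁵ − 6x⁴. Remainder: 16x⁵ − 26x⁴ + 40x³ − 14x² − 52x − 6.
Step 4: lead(16x⁵ − 26x⁴ + 40x³ − 14x² − 52x − 6) ÷ lead(D) = 16x⁵ ÷ −2x² = −8x³. Subtract (−8x³)·D = 16x⁵ − 16x⁴ + 48x³. Remainder: −10x⁴ − 8x³ − 14x² − 52x − 6.
Step 5: lead(−10x⁴ − 8x³ − 14x² − 52x − 6) ÷ lead(D) = −10x⁴ ÷ −2x² = 5x². Subtract (5x²)·D = −10x⁴ + 10x³ − 30x². Remainder: −18x³ + 16x² − 52x − 6.
Step 6: lead(−18x³ + 16x² − 52x − 6) ÷ lead(D) = −18x³ ÷ −2x² = 9x. Subtract (9x)·D = −18x³ + 18x² − 54x. Remainder: −2x² + 2x − 6.
Step 7: lead(−2x² + 2x − 6) ÷ lead(D) = −2x² ÷ −2x² = 1. Subtract (1)·D = −2x² + 2x − 6. Remainder: 0.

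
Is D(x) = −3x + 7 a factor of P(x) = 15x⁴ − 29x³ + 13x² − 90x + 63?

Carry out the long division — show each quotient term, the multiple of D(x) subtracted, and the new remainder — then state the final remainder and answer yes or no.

R(x) = 0, so D(x) is a factor of P(x). yes

Step 1: lead(15x⁴ − 29x³ + 13x² − 90x + 63) ÷ lead(D) = 15x⁴ ÷ −3x = −5x³. Subtract (−5x³)·D = 15x⁴ − 35x³. Remainder: 6x³ + 13x² − 90x + 63.
Step 2: lead(6x³ + 13x² − 90x + 63) ÷ lead(D) = 6x³ ÷ −3x = −2x². Subtract (−2x²)·D = 6x³ − 14x². Remainder: 27x² − 90x + 63.
Step 3: lead(27x² − 90x + 63) ÷ lead(D) = 27x² ÷ −3x = −9x. Subtract (−9x)·D = 27x² − 63x. Remainder: −27x + 63.
Step 4: lead(−27x + 63) ÷ lead(D) = −27x ÷ −3x = 9. Subtract (9)·D = −27x + 63. Remainder: 0.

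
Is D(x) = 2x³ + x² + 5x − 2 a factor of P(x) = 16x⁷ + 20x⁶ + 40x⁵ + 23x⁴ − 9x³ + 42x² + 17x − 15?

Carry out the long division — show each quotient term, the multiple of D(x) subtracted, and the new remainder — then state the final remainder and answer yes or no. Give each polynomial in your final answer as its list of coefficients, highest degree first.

Step 1: lead(16x⁷ + 20x⁶ + 40x⁵ + 23x⁴ − 9x³ + 42x² + 17x − 15) ÷ lead(D) = 16x⁷ ÷ 2x³ = 8x⁴. Subtract (8x⁴)·D = 16x⁷ + 8x⁶ + 40x⁵ − 16x⁴. Remainder: 12x⁶ + 39x⁴ − 9x³ + 42x² + 17x − 15.
Step 2: lead(12x⁶ + 39x⁴ − 9x³ + 42x² + 17x − 15) ÷ lead(D) = 12x⁶ ÷ 2x³ = 6x³. Subtract (6x³)·D = 12x⁶ + 6x⁵ + 30x⁴ − 12x³. Remainder: −6x⁵ + 9x⁴ + 3x³ + 42x² + 17x − 15.
Step 3: lead(−6x⁵ + 9x⁴ + 3x³ + 42x² + 17x − 15) ÷ lead(D) = −6x⁵ ÷ 2x³ = −3x². Subtract (−3x²)·D = −6x⁵ − 3x⁴ − 15x³ + 6x². Remainder: 12x⁴ + 18x³ + 36x² + 17x − 15.
Step 4: lead(12x⁴ + 18x³ + 36x² + 17x − 15) ÷ lead(D) = 12x⁴ ÷ 2x³ = 6x. Subtract (6x)·D = 12x⁴ + 6x³ + 30x² − 12x. Remainder: 12x³ + 6x² + 29x − 15.
Step 5: lead(12x³ + 6x² + 29x − 15) ÷ lead(D) = 12x³ ÷ 2x³ = 6. Subtract (6)·D = 12x³ + 6x² + 30x − 12. Remainder: −x − 3.

R = [-1, -3], so D(x) is not a factor of P(x). no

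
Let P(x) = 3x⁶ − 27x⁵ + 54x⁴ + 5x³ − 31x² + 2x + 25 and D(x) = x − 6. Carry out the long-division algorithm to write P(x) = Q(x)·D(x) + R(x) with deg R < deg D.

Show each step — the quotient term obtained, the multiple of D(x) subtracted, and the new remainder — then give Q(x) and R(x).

Q(x) = 3x⁵ − 9x⁴ + 5x² − x − 4; R(x) = 1

Step 1: lead(3x⁶ − 27x⁵ + 54x⁴ + 5x³ − 31x² + 2x + 25) ÷ lead(D) = 3x⁶ ÷ x = 3x⁵. Subtract (3x⁵)·D = 3x⁶ − 18x⁵. Remainder: −9x⁵ + 54x⁴ + 5x³ − 31x² + 2x + 25.
Step 2: lead(−9x⁵ + 54x⁴ + 5x³ − 31x² + 2x + 25) ÷ lead(D) = −9x⁵ ÷ x = −9x⁴. Subtract (−9x⁴)·D = −9x⁵ + 54x⁴. Remainder: 5x³ − 31x² + 2x + 25.
Step 3: lead(5x³ − 31x² + 2x + 25) ÷ lead(D) = 5x³ ÷ x = 5x². Subtract (5x²)·D = 5x³ − 30x². Remainder: −x² + 2x + 25.
Step 4: lead(−x² + 2x + 25) ÷ lead(D) = −x² ÷ x = −x. Subtract (−x)·D = −x² + 6x. Remainder: −4x + 25.
Step 5: lead(−4x + 25) ÷ lead(D) = −4x ÷ x = −4. Subtract (−4)·D = −4x + 24. Remainder: 1.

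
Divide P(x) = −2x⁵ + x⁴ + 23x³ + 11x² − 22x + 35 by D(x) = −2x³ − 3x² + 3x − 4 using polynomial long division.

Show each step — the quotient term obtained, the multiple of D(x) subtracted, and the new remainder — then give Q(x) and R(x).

Step 1: lead(−2x⁵ + x⁴ + 23x³ + 11x² − 22x + 35) ÷ lead(D) = −2x⁵ ÷ −2x³ = x². Subtract (x²)·D = −2x⁵ − 3x⁴ + 3x³ − 4x². Remainder: 4x⁴ + 20x³ + 15x² − 22x + 35.
Step 2: lead(4x⁴ + 20x³ + 15x² − 22x + 35) ÷ lead(D) = 4x⁴ ÷ −2x³ = −2x. Subtract (−2x)·D = 4x⁴ + 6x³ − 6x² + 8x. Remainder: 14x³ + 21x² − 30x + 35.
Step 3: lead(14x³ + 21x² − 30x + 35) ÷ lead(D) = 14x³ ÷ −2x³ = −7. Subtract (−7)·D = 14x³ + 21x² − 21x + 28. Remainder: −9x + 7.

Q(x) = x² − 2x − 7; R(x) = −9x + 7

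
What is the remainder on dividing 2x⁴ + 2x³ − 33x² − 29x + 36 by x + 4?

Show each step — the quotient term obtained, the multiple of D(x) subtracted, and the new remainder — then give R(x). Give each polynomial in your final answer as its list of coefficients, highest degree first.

R = [8]

Step 1: lead(2x⁴ + 2x³ − 33x² − 29x + 36) ÷ lead(D) = 2x⁴ ÷ x = 2x³. Subtract (2x³)·D = 2x⁴ + 8x³. Remainder: −6x³ − 33x² − 29x + 36.
Step 2: lead(−6x³ − 33x² − 29x + 36) ÷ lead(D) = −6x³ ÷ x = −6x². Subtract (−6x²)·D = −6x³ − 24x². Remainder: −9x² − 29x + 36.
Step 3: lead(−9x² − 29x + 36) ÷ lead(D) = −9x² ÷ x = −9x. Subtract (−9x)·D = −9x² − 36x. Remainder: 7x + 36.
Step 4: lead(7x + 36) ÷ lead(D) = 7x ÷ x = 7. Subtract (7)·D = 7x + 28. Remainder: 8.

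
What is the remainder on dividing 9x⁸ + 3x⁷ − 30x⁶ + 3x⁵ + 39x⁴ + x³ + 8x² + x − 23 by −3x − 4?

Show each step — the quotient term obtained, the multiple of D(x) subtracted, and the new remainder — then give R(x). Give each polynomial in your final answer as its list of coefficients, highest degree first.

Step 1: lead(9x⁸ + 3x⁷ − 30x⁶ + 3x⁵ + 39x⁴ + x³ + 8x² + x − 23) ÷ lead(D) = 9x⁸ ÷ −3x = −3x⁷. Subtract (−3x⁷)·D = 9x⁸ + 12x⁷. Remainder: −9x⁷ − 30x⁶ + 3x⁵ + 39x⁴ + x³ + 8x² + x − 23.
Step 2: lead(−9x⁷ − 30x⁶ + 3x⁵ + 39x⁴ + x³ + 8x² + x − 23) ÷ lead(D) = −9x⁷ ÷ −3x = 3x⁶. Subtract (3x⁶)·D = −9x⁷ − 12x⁶. Remainder: −18x⁶ + 3x⁵ + 39x⁴ + x³ + 8x² + x − 23.
Step 3: lead(−18x⁶ + 3x⁵ + 39x⁴ + x³ + 8x² + x − 23) ÷ lead(D) = −18x⁶ ÷ −3x = 6x⁵. Subtract (6x⁵)·D = −18x⁶ − 24x⁵. Remainder: 27x⁵ + 39x⁴ + x³ + 8x² + x − 23.
Step 4: lead(27x⁵ + 39x⁴ + x³ + 8x² + x − 23) ÷ lead(D) = 27x⁵ ÷ −3x = −9x⁴. Subtract (−9x⁴)·D = 27x⁵ + 36x⁴. Remainder: 3x⁴ + x³ + 8x² + x − 23.
Step 5: lead(3x⁴ + x³ + 8x² + x − 23) ÷ lead(D) = 3x⁴ ÷ −3x = −x³. Subtract (−x³)·D = 3x⁴ + 4x³. Remainder: −3x³ + 8x² + x − 23.
Step 6: lead(−3x³ + 8x² + x − 23) ÷ lead(D) = −3x³ ÷ −3x = x². Subtract (x²)·D = −3x³ − 4x². Remainder: 12x² + x − 23.
Step 7: lead(12x² + x − 23) ÷ lead(D) = 12x² ÷ −3x = −4x. Subtract (−4x)·D = 12x² + 16x. Remainder: −15x − 23.
Step 8: lead(−15x − 23) ÷ lead(D) = −15x ÷ −3x = 5. Subtract (5)·D = −15x − 20. Remainder: −3.

R = [-3]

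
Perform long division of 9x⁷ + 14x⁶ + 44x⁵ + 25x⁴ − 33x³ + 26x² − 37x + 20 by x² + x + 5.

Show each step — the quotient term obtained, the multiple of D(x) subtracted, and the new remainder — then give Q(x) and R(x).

Step 1: lead(9x⁷ + 14x⁶ + 44x⁵ + 25x⁴ − 33x³ + 26x² − 37x + 20) ÷ lead(D) = 9x⁷ ÷ x² = 9x⁵. Subtract (9x⁵)·D = 9x⁷ + 9x⁶ + 45x⁵. Remainder: 5x⁶ − x⁵ + 25x⁴ − 33x³ + 26x² − 37x + 20.
Step 2: lead(5x⁶ − x⁵ + 25x⁴ − 33x³ + 26x² − 37x + 20) ÷ lead(D) = 5x⁶ ÷ x² = 5x⁴. Subtract (5x⁴)·D = 5x⁶ + 5x⁵ + 25x⁴. Remainder: −6x⁵ − 33x³ + 26x² − 37x + 20.
Step 3: lead(−6x⁵ − 33x³ + 26x² − 37x + 20) ÷ lead(D) = −6x⁵ ÷ x² = −6x³. Subtract (−6x³)·D = −6x⁵ − 6x⁴ − 30x³. Remainder: 6x⁴ − 3x³ + 26x² − 37x + 20.
Step 4: lead(6x⁴ − 3x³ + 26x² − 37x + 20) ÷ lead(D) = 6x⁴ ÷ x² = 6x². Subtract (6x²)·D = 6x⁴ + 6x³ + 30x². Remainder: −9x³ − 4x² − 37x + 20.
Step 5: lead(−9x³ − 4x² − 37x + 20) ÷ lead(D) = −9x³ ÷ x² = −9x. Subtract (−9x)·D = −9x³ − 9x² − 45x. Remainder: 5x² + 8x + 20.
Step 6: lead(5x² + 8x + 20) ÷ lead(D) = 5x² ÷ x² = 5. Subtract (5)·D = 5x² + 5x + 25. Remainder: 3x − 5.

Q(x) = 9x⁵ + 5x⁴ − 6x³ + 6x² − 9x + 5; R(x) = 3x − 5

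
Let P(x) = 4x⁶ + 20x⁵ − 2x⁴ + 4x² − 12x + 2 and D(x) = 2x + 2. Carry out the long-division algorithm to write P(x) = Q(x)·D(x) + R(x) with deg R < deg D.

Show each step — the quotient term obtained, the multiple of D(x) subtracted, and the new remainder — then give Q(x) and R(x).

Step 1: lead(4x⁶ + 20x⁵ − 2x⁴ + 4x² − 12x + 2) ÷ lead(D) = 4x⁶ ÷ 2x = 2x⁵. Subtract (2x⁵)·D = 4x⁶ + 4x⁵. Remainder: 16x⁵ − 2x⁴ + 4x² − 12x + 2.
Step 2: lead(16x⁵ − 2x⁴ + 4x² − 12x + 2) ÷ lead(D) = 16x⁵ ÷ 2x = 8x⁴. Subtract (8x⁴)·D = 16x⁵ + 16x⁴. Remainder: −18x⁴ + 4x² − 12x + 2.
Step 3: lead(−18x⁴ + 4x² − 12x + 2) ÷ lead(D) = −18x⁴ ÷ 2x = −9x³. Subtract (−9x³)·D = −18x⁴ − 18x³. Remainder: 18x³ + 4x² − 12x + 2.
Step 4: lead(18x³ + 4x² − 12x + 2) ÷ lead(D) = 18x³ ÷ 2x = 9x². Subtract (9x²)·D = 18x³ + 18x². Remainder: −14x² − 12x + 2.
Step 5: lead(−14x² − 12x + 2) ÷ lead(D) = −14x² ÷ 2x = −7x. Subtract (−7x)·D = −14x² − 14x. Remainder: 2x + 2.
Step 6: lead(2x + 2) ÷ lead(D) = 2x ÷ 2x = 1. Subtract (1)·D = 2x + 2. Remainder: 0.

Q(x) = 2x⁵ + 8x⁴ − 9x³ + 9x² − 7x + 1; R(x) = 0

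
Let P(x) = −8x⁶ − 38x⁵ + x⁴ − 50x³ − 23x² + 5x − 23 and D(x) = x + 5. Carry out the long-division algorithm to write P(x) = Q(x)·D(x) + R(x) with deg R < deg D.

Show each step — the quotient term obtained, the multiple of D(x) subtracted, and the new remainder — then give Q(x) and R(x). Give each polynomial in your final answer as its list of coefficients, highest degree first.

Step 1: lead(−8x⁶ − 38x⁵ + x⁴ − 50x³ − 23x² + 5x − 23) ÷ lead(D) = −8x⁶ ÷ x = −8x⁵. Subtract (−8x⁵)·D = −8x⁶ − 40x⁵. Remainder: 2x⁵ + x⁴ − 50x³ − 23x² + 5x − 23.
Step 2: lead(2x⁵ + x⁴ − 50x³ − 23x² + 5x − 23) ÷ lead(D) = 2x⁵ ÷ x = 2x⁴. Subtract (2x⁴)·D = 2x⁵ + 10x⁴. Remainder: −9x⁴ − 50x³ − 23x² + 5x − 23.
Step 3: lead(−9x⁴ − 50x³ − 23x² + 5x − 23) ÷ lead(D) = −9x⁴ ÷ x = −9x³. Subtract (−9x³)·D = −9x⁴ − 45x³. Remainder: −5x³ − 23x² + 5x − 23.
Step 4: lead(−5x³ − 23x² + 5x − 23) ÷ lead(D) = −5x³ ÷ x = −5x². Subtract (−5x²)·D = −5x³ − 25x². Remainder: 2x² + 5x − 23.
Step 5: lead(2x² + 5x − 23) ÷ lead(D) = 2x² ÷ x = 2x. Subtract (2x)·D = 2x² + 10x. Remainder: −5x − 23.
Step 6: lead(−5x − 23) ÷ lead(D) = −5x ÷ x = −5. Subtract (−5)·D = −5x − 25. Remainder: 2.

Q = [-8, 2, -9, -5, 2, -5]; R = [2]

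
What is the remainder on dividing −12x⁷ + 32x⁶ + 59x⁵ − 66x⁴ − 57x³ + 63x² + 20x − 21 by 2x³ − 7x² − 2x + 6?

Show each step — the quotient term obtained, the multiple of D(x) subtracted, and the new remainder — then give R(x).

Step 1: lead(−12x⁷ + 32x⁶ + 59x⁵ − 66x⁴ − 57x³ + 63x² + 20x − 21) ÷ lead(D) = −12x⁷ ÷ 2x³ = −6x⁴. Subtract (−6x⁴)·D = −12x⁷ + 42x⁶ + 12x⁵ − 36x⁴. Remainder: −10x⁶ + 47x⁵ − 30x⁴ − 57x³ + 63x² + 20x − 21.
Step 2: lead(−10x⁶ + 47x⁵ − 30x⁴ − 57x³ + 63x² + 20x − 21) ÷ lead(D) = −10x⁶ ÷ 2x³ = −5x³. Subtract (−5x³)·D = −10x⁶ + 35x⁵ + 10x⁴ − 30x³. Remainder: 12x⁵ − 40x⁴ − 27x³ + 63x² + 20x − 21.
Step 3: lead(12x⁵ − 40x⁴ − 27x³ + 63x² + 20x − 21) ÷ lead(D) = 12x⁵ ÷ 2x³ = 6x². Subtract (6x²)·D = 12x⁵ − 42x⁴ − 12x³ + 36x². Remainder: 2x⁴ − 15x³ + 27x² + 20x − 21.
Step 4: lead(2x⁴ − 15x³ + 27x² + 20x − 21) ÷ lead(D) = 2x⁴ ÷ 2x³ = x. Subtract (x)·D = 2x⁴ − 7x³ − 2x² + 6x. Remainder: −8x³ + 29x² + 14x − 21.
Step 5: lead(−8x³ + 29x² + 14x − 21) ÷ lead(D) = −8x³ ÷ 2x³ = −4. Subtract (−4)·D = −8x³ + 28x² + 8x − 24. Remainder: x² + 6x + 3.

R(x) = x² + 6x + 3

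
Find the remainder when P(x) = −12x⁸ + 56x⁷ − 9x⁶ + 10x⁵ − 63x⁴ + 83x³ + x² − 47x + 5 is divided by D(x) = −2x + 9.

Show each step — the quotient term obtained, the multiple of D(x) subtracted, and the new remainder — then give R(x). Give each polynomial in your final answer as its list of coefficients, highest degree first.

R = [-4]

Step 1: lead(−12x⁸ + 56x⁷ − 9x⁶ + 10x⁵ − 63x⁴ + 83x³ + x² − 47x + 5) ÷ lead(D) = −12x⁸ ÷ −2x = 6x⁷. Subtract (6x⁷)·D = −12x⁸ + 54x⁷. Remainder: 2x⁷ − 9x⁶ + 10x⁵ − 63x⁴ + 83x³ + x² − 47x + 5.
Step 2: lead(2x⁷ − 9x⁶ + 10x⁵ − 63x⁴ + 83x³ + x² − 47x + 5) ÷ lead(D) = 2x⁷ ÷ −2x = −x⁶. Subtract (−x⁶)·D = 2x⁷ − 9x⁶. Remainder: 10x⁵ − 63x⁴ + 83x³ + x² − 47x + 5.
Step 3: lead(10x⁵ − 63x⁴ + 83x³ + x² − 47x + 5) ÷ lead(D) = 10x⁵ ÷ −2x = −5x⁴. Subtract (−5x⁴)·D = 10x⁵ − 45x⁴. Remainder: −18x⁴ + 83x³ + x² − 47x + 5.
Step 4: lead(−18x⁴ + 83x³ + x² − 47x + 5) ÷ lead(D) = −18x⁴ ÷ −2x = 9x³. Subtract (9x³)·D = −18x⁴ + 81x³. Remainder: 2x³ + x² − 47x + 5.
Step 5: lead(2x³ + x² − 47x + 5) ÷ lead(D) = 2x³ ÷ −2x = −x². Subtract (−x²)·D = 2x³ − 9x². Remainder: 10x² − 47x + 5.
Step 6: lead(10x² − 47x + 5) ÷ lead(D) = 10x² ÷ −2x = −5x. Subtract (−5x)·D = 10x² − 45x. Remainder: −2x + 5.
Step 7: lead(−2x + 5) ÷ lead(D) = −2x ÷ −2x = 1. Subtract (1)·D = −2x + 9. Remainder: −4.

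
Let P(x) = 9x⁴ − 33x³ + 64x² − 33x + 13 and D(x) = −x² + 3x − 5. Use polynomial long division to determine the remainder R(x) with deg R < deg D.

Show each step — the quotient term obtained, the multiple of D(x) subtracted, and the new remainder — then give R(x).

R(x) = 8

Step 1: lead(9x⁴ − 33x³ + 64x² − 33x + 13) ÷ lead(D) = 9x⁴ ÷ −x² = −9x². Subtract (−9x²)·D = 9x⁴ − 27x³ + 45x². Remainder: −6x³ + 19x² − 33x + 13.
Step 2: lead(−6x³ + 19x² − 33x + 13) ÷ lead(D) = −6x³ ÷ −x² = 6x. Subtract (6x)·D = −6x³ + 18x² − 30x. Remainder: x² − 3x + 13.
Step 3: lead(x² − 3x + 13) ÷ lead(D) = x² ÷ −x² = −1. Subtract (−1)·D = x² − 3x + 5. Remainder: 8.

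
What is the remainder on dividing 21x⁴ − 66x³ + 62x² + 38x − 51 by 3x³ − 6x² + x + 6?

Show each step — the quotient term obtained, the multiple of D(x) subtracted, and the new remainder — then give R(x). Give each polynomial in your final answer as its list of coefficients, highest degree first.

Step 1: lead(21x⁴ − 66x³ + 62x² + 38x − 51) ÷ lead(D) = 21x⁴ ÷ 3x³ = 7x. Subtract (7x)·D = 21x⁴ − 42x³ + 7x² + 42x. Remainder: −24x³ + 55x² − 4x − 51.
Step 2: lead(−24x³ + 55x² − 4x − 51) ÷ lead(D) = −24x³ ÷ 3x³ = −8. Subtract (−8)·D = −24x³ + 48x² − 8x − 48. Remainder: 7x² + 4x − 3.

R = [7, 4, -3]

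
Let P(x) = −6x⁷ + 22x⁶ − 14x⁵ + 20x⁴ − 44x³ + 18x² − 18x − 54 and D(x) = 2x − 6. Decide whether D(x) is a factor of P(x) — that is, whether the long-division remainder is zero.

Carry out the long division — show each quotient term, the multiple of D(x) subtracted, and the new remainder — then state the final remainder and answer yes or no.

Step 1: lead(−6x⁷ + 22x⁶ − 14x⁵ + 20x⁴ − 44x³ + 18x² − 18x − 54) ÷ lead(D) = −6x⁷ ÷ 2x = −3x⁶. Subtract (−3x⁶)·D = −6x⁷ + 18x⁶. Remainder: 4x⁶ − 14x⁵ + 20x⁴ − 44x³ + 18x² − 18x − 54.
Step 2: lead(4x⁶ − 14x⁵ + 20x⁴ − 44x³ + 18x² − 18x − 54) ÷ lead(D) = 4x⁶ ÷ 2x = 2x⁵. Subtract (2x⁵)·D = 4x⁶ − 12x⁵. Remainder: −2x⁵ + 20x⁴ − 44x³ + 18x² − 18x − 54.
Step 3: lead(−2x⁵ + 20x⁴ − 44x³ + 18x² − 18x − 54) ÷ lead(D) = −2x⁵ ÷ 2x = −x⁴. Subtract (−x⁴)·D = −2x⁵ + 6x⁴. Remainder: 14x⁴ − 44x³ + 18x² − 18x − 54.
Step 4: lead(14x⁴ − 44x³ + 18x² − 18x − 54) ÷ lead(D) = 14x⁴ ÷ 2x = 7x³. Subtract (7x³)·D = 14x⁴ − 42x³. Remainder: −2x³ + 18x² − 18x − 54.
Step 5: lead(−2x³ + 18x² − 18x − 54) ÷ lead(D) = −2x³ ÷ 2x = −x². Subtract (−x²)·D = −2x³ + 6x². Remainder: 12x² − 18x − 54.
Step 6: lead(12x² − 18x − 54) ÷ lead(D) = 12x² ÷ 2x = 6x. Subtract (6x)·D = 12x² − 36x. Remainder: 18x − 54.
Step 7: lead(18x − 54) ÷ lead(D) = 18x ÷ 2x = 9. Subtract (9)·D = 18x − 54. Remainder: 0.

R(x) = 0, so D(x) is a factor of P(x). yes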